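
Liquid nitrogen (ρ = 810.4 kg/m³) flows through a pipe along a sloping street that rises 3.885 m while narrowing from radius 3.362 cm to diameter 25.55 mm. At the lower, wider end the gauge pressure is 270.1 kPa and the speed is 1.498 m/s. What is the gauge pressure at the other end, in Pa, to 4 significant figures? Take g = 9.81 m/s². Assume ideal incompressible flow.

Mass conservation (A₁v₁ = A₂v₂) gives v₂ = 1.498 × 35.51/5.127 = 10.37 m/s.
Bernoulli: P₁ + ½ρv₁² + ρg h₁ = P₂ + ½ρv₂² + ρg h₂, so P₂ = P₁ + ½ρ(v₁² − v₂²) − ρg(h₂ − h₁).
P₂ = 270100 + ½·810.4·(1.498² − 10.37²) − 810.4·9.81·(+3.885) = 270100 + (-42710) − (30890) = 196500 Pa.

P₂ = 196500 Pa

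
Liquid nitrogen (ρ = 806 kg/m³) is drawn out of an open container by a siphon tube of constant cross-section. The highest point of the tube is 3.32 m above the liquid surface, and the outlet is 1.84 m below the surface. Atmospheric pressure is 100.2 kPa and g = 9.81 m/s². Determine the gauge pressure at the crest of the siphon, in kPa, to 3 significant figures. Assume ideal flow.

P_gauge ≈ -40.8 kPa

Bernoulli surface→outlet gives ½v² = g·h_out, so v = √(2·9.81·1.84) = 6.01 m/s.
Continuity keeps v the same throughout the tube; from surface to crest, P_atm + 0 = P_top + ½ρv² + ρg·h_top.
P_top = 100200 − ½·806·6.01² − 806·9.81·3.32 = 59400 Pa. So P_gauge = P_top − P_atm = -40800 Pa.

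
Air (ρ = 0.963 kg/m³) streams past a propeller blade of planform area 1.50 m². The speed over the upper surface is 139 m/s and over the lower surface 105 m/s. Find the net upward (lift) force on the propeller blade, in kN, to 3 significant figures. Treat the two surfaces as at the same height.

The faster flow above has the lower pressure; Bernoulli (same height) gives ΔP = ½ρ(v_up² − v_low²).
ΔP = ½·0.963·(139² − 105²) = 3990 Pa.
Lift = ΔP · A = 3990 × 1.50 = 5990 N.

F = 5.99 kN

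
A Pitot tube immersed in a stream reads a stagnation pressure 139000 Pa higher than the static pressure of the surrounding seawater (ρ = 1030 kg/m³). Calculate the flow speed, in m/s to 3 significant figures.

v = 16.4 m/s

The dynamic pressure equals the rise in static pressure at the stagnation point: ΔP = ½ρv².
v = √(2ΔP/ρ) = √(2·139000/1030) = 16.4 m/s.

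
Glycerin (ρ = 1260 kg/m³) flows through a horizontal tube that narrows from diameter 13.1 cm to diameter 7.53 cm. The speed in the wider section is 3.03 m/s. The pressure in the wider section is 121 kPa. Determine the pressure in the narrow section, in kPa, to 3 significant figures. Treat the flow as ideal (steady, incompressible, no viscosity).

73.8 kPa

The volume flow rate is constant, so v₂ = (A₁/A₂)v₁ = (135/44.5)·3.03 = 9.17 m/s.
With no height change, Bernoulli's equation is P₁ + ½ρv₁² = P₂ + ½ρv₂².
P₂ = P₁ − ½ρ(v₂² − v₁²) = 121000 − ½·1260·(9.17² − 3.03²) = 121000 − 47200 = 73800 Pa.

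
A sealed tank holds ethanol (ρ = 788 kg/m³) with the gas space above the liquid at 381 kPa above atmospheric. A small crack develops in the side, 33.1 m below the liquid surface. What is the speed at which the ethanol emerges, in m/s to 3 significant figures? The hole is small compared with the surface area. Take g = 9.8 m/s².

40.2 m/s

Take point 1 at the surface (v₁ ≈ 0) and point 2 at the hole (at atmospheric pressure). Bernoulli: P₁ + ρg h = P_atm + ½ρv₂².
With P₁ − P_atm = 381000 Pa, v₂ = √(2gh + 2ΔP/ρ) = √(2·9.8·33.1 + 2·381000/788) = 40.2 m/s.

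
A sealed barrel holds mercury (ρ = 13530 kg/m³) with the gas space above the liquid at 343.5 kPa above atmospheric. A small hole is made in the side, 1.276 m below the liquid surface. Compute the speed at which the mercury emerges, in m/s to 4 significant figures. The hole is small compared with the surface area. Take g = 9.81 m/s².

Take point 1 at the surface (v₁ ≈ 0) and point 2 at the hole (at atmospheric pressure). Bernoulli: P₁ + ρg h = P_atm + ½ρv₂².
With P₁ − P_atm = 343500 Pa, v₂ = √(2gh + 2ΔP/ρ) = √(2·9.81·1.276 + 2·343500/13530) = 8.707 m/s.

8.707 m/s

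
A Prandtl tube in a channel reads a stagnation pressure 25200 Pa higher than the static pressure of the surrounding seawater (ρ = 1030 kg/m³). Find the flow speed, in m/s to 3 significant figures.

v ≈ 7.00 m/s

Bernoulli between the free stream and the stagnation point: ½ρv² = P_stag − P_static.
v = √(2ΔP/ρ) = √(2·25200/1030) = 7.00 m/s.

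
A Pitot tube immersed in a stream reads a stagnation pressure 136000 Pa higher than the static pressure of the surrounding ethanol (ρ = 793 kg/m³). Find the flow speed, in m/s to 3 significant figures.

v ≈ 18.5 m/s

At the stagnation point the flow is brought to rest, so Bernoulli gives P_stag − P_static = ½ρv².
v = √(2ΔP/ρ) = √(2·136000/793) = 18.5 m/s.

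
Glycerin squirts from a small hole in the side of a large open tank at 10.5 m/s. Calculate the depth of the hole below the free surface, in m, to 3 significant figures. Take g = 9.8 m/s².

h = 5.62 m

For a small hole in a large open tank, ½v² = gh, giving h = v²/(2g).
h = 10.5²/(2·9.8) = 110/19.60 = 5.62 m.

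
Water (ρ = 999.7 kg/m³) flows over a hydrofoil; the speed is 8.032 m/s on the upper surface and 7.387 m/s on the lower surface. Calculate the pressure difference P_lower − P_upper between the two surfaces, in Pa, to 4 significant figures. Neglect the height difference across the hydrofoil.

ΔP = 4971 Pa

With negligible Δh, P + ½ρv² is constant, so P_low − P_up = ½ρ(v_up² − v_low²).
ΔP = ½·999.7·(8.032² − 7.387²) = 4971 Pa.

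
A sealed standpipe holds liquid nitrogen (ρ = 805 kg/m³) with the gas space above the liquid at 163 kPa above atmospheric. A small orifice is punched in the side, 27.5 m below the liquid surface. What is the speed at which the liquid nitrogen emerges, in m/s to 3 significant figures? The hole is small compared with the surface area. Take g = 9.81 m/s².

Take point 1 at the surface (v₁ ≈ 0) and point 2 at the hole (at atmospheric pressure). Bernoulli: P₁ + ρg h = P_atm + ½ρv₂².
With P₁ − P_atm = 163000 Pa, v₂ = √(2gh + 2ΔP/ρ) = √(2·9.81·27.5 + 2·163000/805) = 30.7 m/s.

30.7 m/s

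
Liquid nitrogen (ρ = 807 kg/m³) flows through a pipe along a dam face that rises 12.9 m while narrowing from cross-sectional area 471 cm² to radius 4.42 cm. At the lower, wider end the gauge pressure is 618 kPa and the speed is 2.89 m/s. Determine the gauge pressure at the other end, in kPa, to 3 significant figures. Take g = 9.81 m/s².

321 kPa

Continuity gives A₁v₁ = A₂v₂, so v₂ = (471 cm²)/(61.4 cm²) × 2.89 m/s = 22.2 m/s.
Applying Bernoulli between the two ends and solving for P₂: P₂ = P₁ + ½ρ(v₁² − v₂²) − ρgΔh.
P₂ = 618000 + ½·807·(2.89² − 22.2²) − 807·9.81·(+12.9) = 618000 + (-195000) − (102000) = 321000 Pa.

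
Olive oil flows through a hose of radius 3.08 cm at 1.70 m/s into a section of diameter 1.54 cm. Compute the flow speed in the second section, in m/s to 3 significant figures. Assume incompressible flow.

By continuity, v₂ = v₁·A₁/A₂ = 1.70·(29.8/1.86) = 27.2 m/s.

27.2 m/s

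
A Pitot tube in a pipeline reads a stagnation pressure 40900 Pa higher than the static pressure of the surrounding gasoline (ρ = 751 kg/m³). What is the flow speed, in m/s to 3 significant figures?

The dynamic pressure equals the rise in static pressure at the stagnation point: ΔP = ½ρv².
v = √(2ΔP/ρ) = √(2·40900/751) = 10.4 m/s.

v ≈ 10.4 m/s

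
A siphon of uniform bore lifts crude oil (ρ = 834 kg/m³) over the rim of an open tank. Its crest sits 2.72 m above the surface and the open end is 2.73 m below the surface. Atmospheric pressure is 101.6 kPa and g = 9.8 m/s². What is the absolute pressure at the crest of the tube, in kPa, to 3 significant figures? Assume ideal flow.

The outlet speed comes from Torricelli: v = √(2g·2.73) = 7.31 m/s.
Continuity keeps v the same throughout the tube; from surface to crest, P_atm + 0 = P_top + ½ρv² + ρg·h_top.
P_top = 101600 − ½·834·7.31² − 834·9.8·2.72 = 57100 Pa.

P_top ≈ 57.1 kPa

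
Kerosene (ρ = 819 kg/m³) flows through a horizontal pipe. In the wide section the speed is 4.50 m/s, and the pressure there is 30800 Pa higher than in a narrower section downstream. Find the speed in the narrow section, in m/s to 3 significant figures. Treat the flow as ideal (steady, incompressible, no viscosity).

With h₁ = h₂, rearranging Bernoulli gives v₂ = √(v₁² + 2ΔP/ρ).
v₂ = √(4.50² + 2·30800/819) = √(20.2 + 75.2) = 9.77 m/s.

v₂ = 9.77 m/s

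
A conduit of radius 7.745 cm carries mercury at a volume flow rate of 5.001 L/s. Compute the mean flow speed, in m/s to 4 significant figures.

Q = 5.001 L/s = 0.005001 m³/s.
v = Q/A = 0.005001 / 0.01884 = 0.2654 m/s.

v = 0.2654 m/s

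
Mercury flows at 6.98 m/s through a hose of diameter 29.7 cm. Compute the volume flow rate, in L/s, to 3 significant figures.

Q = A·v = 0.0693 m² × 6.98 m/s = 0.484 m³/s.
Converting: 0.484 m³/s × 1000 = 484 L/s.

Q = 484 L/s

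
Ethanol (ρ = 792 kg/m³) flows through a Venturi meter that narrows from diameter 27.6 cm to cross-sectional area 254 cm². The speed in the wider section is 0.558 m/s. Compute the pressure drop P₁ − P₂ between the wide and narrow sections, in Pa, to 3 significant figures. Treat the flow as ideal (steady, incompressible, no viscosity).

By continuity, v₂ = v₁·A₁/A₂ = 0.558·(598/254) = 1.31 m/s.
The pipe is horizontal, so Bernoulli reduces to P₁ + ½ρv₁² = P₂ + ½ρv₂².
P₁ − P₂ = ½·792·(1.31² − 0.558²) = ½·792·1.42 = 561 Pa.

ΔP = 561 Pa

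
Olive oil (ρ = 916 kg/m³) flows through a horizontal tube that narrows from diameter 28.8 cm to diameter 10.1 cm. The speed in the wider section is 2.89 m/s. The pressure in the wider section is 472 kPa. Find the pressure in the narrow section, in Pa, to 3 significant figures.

Continuity gives A₁v₁ = A₂v₂, so v₂ = (651 cm²)/(80.1 cm²) × 2.89 m/s = 23.5 m/s.
Along the horizontal streamline, P + ½ρv² is constant.
P₂ = P₁ − ½ρ(v₂² − v₁²) = 472000 − ½·916·(23.5² − 2.89²) = 472000 − 249000 = 223000 Pa.

P₂ ≈ 223000 Pa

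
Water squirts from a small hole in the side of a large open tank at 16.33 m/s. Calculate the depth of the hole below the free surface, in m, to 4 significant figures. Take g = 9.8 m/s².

Inverting v = √(2gh) gives h = v² / 2g.
h = 16.33²/(2·9.8) = 266.7/19.60 = 13.61 m.

h ≈ 13.61 m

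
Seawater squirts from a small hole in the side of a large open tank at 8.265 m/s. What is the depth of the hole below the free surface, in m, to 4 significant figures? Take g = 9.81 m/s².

Inverting v = √(2gh) gives h = v² / 2g.
h = 8.265²/(2·9.81) = 68.31/19.62 = 3.482 m.

h ≈ 3.482 m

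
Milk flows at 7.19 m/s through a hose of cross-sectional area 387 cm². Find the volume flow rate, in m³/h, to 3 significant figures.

Q ≈ 1000 m³/h

Q = A·v = 0.0387 m² × 7.19 m/s = 0.278 m³/s.
Converting: 0.278 m³/s × 3600 = 1000 m³/h.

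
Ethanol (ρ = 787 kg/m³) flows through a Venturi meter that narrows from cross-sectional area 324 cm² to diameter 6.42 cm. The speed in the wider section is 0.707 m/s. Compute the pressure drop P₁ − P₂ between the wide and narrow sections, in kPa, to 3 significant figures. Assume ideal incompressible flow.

ΔP ≈ 19.5 kPa

Continuity gives A₁v₁ = A₂v₂, so v₂ = (324 cm²)/(32.4 cm²) × 0.707 m/s = 7.08 m/s.
Bernoulli (h₁ = h₂): P₁ − P₂ = ½ρ(v₂² − v₁²).
P₁ − P₂ = ½·787·(7.08² − 0.707²) = ½·787·49.6 = 19500 Pa.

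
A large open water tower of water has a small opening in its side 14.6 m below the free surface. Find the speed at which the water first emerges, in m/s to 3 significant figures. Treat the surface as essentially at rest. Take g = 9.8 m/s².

Torricelli's result v = √(2gh) gives v = √(2·9.8·14.6) = 16.9 m/s.

v ≈ 16.9 m/s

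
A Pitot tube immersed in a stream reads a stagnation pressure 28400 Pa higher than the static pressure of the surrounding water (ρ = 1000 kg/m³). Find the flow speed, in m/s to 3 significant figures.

v = 7.54 m/s

At the stagnation point the flow is brought to rest, so Bernoulli gives P_stag − P_static = ½ρv².
v = √(2ΔP/ρ) = √(2·28400/1000) = 7.54 m/s.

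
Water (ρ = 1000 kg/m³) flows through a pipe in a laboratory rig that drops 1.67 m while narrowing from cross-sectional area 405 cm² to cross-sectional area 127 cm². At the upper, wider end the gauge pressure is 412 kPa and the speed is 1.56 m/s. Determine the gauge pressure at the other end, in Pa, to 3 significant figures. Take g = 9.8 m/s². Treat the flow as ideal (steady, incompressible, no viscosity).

Continuity gives A₁v₁ = A₂v₂, so v₂ = (405 cm²)/(127 cm²) × 1.56 m/s = 4.97 m/s.
Bernoulli: P₁ + ½ρv₁² + ρg h₁ = P₂ + ½ρv₂² + ρg h₂, so P₂ = P₁ + ½ρ(v₁² − v₂²) − ρg(h₂ − h₁).
P₂ = 412000 + ½·1000·(1.56² − 4.97²) − 1000·9.8·(−1.67) = 412000 + (-11200) − (-16400) = 417000 Pa.

417000 Pa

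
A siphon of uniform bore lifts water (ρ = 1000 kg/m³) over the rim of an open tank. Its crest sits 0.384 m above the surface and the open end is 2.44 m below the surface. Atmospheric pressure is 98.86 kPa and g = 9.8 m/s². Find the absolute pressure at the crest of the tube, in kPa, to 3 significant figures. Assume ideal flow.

Bernoulli surface→outlet gives ½v² = g·h_out, so v = √(2·9.8·2.44) = 6.92 m/s.
With constant cross-section the crest speed equals v; applying Bernoulli from the surface up to the crest, P_top = P_atm − ½ρv² − ρg·h_top.
P_top = 98860 − ½·1000·6.92² − 1000·9.8·0.384 = 71200 Pa.

P_top ≈ 71.2 kPa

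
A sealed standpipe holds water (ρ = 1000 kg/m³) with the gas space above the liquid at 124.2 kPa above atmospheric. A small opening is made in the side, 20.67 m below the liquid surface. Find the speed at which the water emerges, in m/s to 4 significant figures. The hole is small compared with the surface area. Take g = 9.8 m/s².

25.56 m/s

Take point 1 at the surface (v₁ ≈ 0) and point 2 at the hole (at atmospheric pressure). Bernoulli: P₁ + ρg h = P_atm + ½ρv₂².
With P₁ − P_atm = 124200 Pa, v₂ = √(2gh + 2ΔP/ρ) = √(2·9.8·20.67 + 2·124200/1000) = 25.56 m/s.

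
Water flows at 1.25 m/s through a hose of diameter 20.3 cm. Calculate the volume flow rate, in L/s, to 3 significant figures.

Q ≈ 40.5 L/s

Q = A·v = 0.0324 m² × 1.25 m/s = 0.0405 m³/s.
Converting: 0.0405 m³/s × 1000 = 40.5 L/s.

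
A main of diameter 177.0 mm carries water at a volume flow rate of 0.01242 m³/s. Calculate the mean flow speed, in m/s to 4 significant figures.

Q = 0.01242 m³/s = 0.01242 m³/s.
v = Q/A = 0.01242 / 0.02461 = 0.5048 m/s.

v ≈ 0.5048 m/s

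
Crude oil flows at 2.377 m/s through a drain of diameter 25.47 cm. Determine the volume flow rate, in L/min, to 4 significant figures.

Q = A·v = 0.05095 m² × 2.377 m/s = 0.1211 m³/s.
Converting: 0.1211 m³/s × 60000 = 7267 L/min.

Q ≈ 7267 L/min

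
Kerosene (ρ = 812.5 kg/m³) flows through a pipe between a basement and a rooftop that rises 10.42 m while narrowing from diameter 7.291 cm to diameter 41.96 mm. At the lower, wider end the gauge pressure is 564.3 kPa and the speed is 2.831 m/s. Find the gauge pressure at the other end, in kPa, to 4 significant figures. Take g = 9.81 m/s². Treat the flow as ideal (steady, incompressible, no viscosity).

Mass conservation (A₁v₁ = A₂v₂) gives v₂ = 2.831 × 41.75/13.83 = 8.548 m/s.
Applying Bernoulli between the two ends and solving for P₂: P₂ = P₁ + ½ρ(v₁² − v₂²) − ρgΔh.
P₂ = 564300 + ½·812.5·(2.831² − 8.548²) − 812.5·9.81·(+10.42) = 564300 + (-26430) − (83050) = 454800 Pa.

P₂ ≈ 454.8 kPa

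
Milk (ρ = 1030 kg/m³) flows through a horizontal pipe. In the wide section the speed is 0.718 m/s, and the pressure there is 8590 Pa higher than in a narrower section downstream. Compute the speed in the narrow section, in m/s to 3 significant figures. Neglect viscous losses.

With h₁ = h₂, rearranging Bernoulli gives v₂ = √(v₁² + 2ΔP/ρ).
v₂ = √(0.718² + 2·8590/1030) = √(0.516 + 16.7) = 4.15 m/s.

4.15 m/s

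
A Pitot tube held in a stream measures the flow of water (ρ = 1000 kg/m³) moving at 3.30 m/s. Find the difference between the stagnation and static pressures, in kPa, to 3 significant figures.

ΔP ≈ 5.45 kPa

At the stagnation point the flow is brought to rest, so Bernoulli gives P_stag − P_static = ½ρv².
ΔP = ½·1000·3.30² = 5440 Pa.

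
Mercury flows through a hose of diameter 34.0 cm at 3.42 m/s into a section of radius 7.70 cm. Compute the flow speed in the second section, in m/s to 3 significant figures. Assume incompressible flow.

By continuity, v₂ = v₁·A₁/A₂ = 3.42·(908/186) = 16.7 m/s.

16.7 m/s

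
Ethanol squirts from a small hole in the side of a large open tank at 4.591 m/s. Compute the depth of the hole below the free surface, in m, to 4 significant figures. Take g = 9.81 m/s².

Inverting v = √(2gh) gives h = v² / 2g.
h = 4.591²/(2·9.81) = 21.08/19.62 = 1.074 m.

h = 1.074 m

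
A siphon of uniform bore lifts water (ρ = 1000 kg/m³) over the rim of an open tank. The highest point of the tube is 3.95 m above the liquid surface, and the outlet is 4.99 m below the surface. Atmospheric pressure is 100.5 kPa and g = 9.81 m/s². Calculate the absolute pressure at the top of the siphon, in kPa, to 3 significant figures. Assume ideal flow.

Bernoulli surface→outlet gives ½v² = g·h_out, so v = √(2·9.81·4.99) = 9.89 m/s.
Continuity keeps v the same throughout the tube; from surface to crest, P_atm + 0 = P_top + ½ρv² + ρg·h_top.
P_top = 100500 − ½·1000·9.89² − 1000·9.81·3.95 = 12800 Pa.

P_top ≈ 12.8 kPa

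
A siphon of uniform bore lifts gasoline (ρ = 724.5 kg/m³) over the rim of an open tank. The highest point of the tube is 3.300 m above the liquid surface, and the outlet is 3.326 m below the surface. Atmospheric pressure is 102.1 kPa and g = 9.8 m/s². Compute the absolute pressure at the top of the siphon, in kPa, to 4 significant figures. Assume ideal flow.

P_top = 55.05 kPa

From the surface to the outlet (both open to atmosphere, surface at rest): v = √(2g·h_out) = √(2·9.8·3.326) = 8.074 m/s.
With constant cross-section the crest speed equals v; applying Bernoulli from the surface up to the crest, P_top = P_atm − ½ρv² − ρg·h_top.
P_top = 102100 − ½·724.5·8.074² − 724.5·9.8·3.300 = 55050 Pa.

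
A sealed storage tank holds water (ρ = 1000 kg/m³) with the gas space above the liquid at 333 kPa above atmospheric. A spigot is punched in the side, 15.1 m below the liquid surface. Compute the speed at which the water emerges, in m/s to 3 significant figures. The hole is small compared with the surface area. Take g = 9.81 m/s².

Take point 1 at the surface (v₁ ≈ 0) and point 2 at the hole (at atmospheric pressure). Bernoulli: P₁ + ρg h = P_atm + ½ρv₂².
With P₁ − P_atm = 333000 Pa, v₂ = √(2gh + 2ΔP/ρ) = √(2·9.81·15.1 + 2·333000/1000) = 31.0 m/s.

v ≈ 31.0 m/s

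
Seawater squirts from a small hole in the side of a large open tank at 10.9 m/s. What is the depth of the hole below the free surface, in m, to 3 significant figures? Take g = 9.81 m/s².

Torricelli: v = √(2gh), so h = v²/(2g).
h = 10.9²/(2·9.81) = 119/19.62 = 6.06 m.

h ≈ 6.06 m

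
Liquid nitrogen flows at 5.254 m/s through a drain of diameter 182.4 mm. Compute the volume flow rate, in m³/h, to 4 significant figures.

Q = A·v = 0.02613 m² × 5.254 m/s = 0.1373 m³/s.
Converting: 0.1373 m³/s × 3600 = 494.2 m³/h.

Q ≈ 494.2 m³/h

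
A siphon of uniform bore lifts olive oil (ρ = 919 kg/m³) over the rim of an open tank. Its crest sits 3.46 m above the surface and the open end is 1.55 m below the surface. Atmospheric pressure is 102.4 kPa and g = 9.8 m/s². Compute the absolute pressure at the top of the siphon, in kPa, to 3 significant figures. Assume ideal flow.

P_top ≈ 57.3 kPa

From the surface to the outlet (both open to atmosphere, surface at rest): v = √(2g·h_out) = √(2·9.8·1.55) = 5.51 m/s.
The bore is uniform, so the speed at the crest is the same v. Bernoulli surface→crest: P_atm = P_top + ½ρv² + ρg·h_top.
P_top = 102400 − ½·919·5.51² − 919·9.8·3.46 = 57300 Pa.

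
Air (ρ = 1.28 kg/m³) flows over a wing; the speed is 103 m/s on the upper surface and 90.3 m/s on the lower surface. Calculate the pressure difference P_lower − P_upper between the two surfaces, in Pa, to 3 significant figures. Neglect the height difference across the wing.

ΔP = 1570 Pa

Bernoulli (same height): P_lower − P_upper = ½ρ(v_upper² − v_lower²).
ΔP = ½·1.28·(103² − 90.3²) = 1570 Pa.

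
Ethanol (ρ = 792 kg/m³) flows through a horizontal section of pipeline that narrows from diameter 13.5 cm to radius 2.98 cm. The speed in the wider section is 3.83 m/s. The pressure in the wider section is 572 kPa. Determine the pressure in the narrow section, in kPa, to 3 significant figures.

425 kPa

By continuity, v₂ = v₁·A₁/A₂ = 3.83·(143/27.9) = 19.7 m/s.
The pipe is horizontal, so Bernoulli reduces to P₁ + ½ρv₁² = P₂ + ½ρv₂².
P₂ = P₁ − ½ρ(v₂² − v₁²) = 572000 − ½·792·(19.7² − 3.83²) = 572000 − 147000 = 425000 Pa.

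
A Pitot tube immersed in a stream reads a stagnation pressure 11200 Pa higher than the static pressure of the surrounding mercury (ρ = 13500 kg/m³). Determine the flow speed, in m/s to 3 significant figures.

1.29 m/s

Bernoulli between the free stream and the stagnation point: ½ρv² = P_stag − P_static.
v = √(2ΔP/ρ) = √(2·11200/13500) = 1.29 m/s.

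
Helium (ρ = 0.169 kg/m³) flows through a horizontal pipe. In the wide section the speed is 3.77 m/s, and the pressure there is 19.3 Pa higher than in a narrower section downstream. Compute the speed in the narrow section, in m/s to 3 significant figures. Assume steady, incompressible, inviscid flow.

v₂ = 15.6 m/s

Along the level pipe P + ½ρv² is conserved, hence v₂² = v₁² + 2(P₁ − P₂)/ρ.
v₂ = √(3.77² + 2·19.3/0.169) = √(14.2 + 228) = 15.6 m/s.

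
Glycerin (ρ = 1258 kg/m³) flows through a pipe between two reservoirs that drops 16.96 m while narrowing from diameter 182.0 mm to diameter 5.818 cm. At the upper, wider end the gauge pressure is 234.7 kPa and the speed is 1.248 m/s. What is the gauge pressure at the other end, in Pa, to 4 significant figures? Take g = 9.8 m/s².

P₂ ≈ 351000 Pa

Mass conservation (A₁v₁ = A₂v₂) gives v₂ = 1.248 × 260.2/26.59 = 12.21 m/s.
Bernoulli: P₁ + ½ρv₁² + ρg h₁ = P₂ + ½ρv₂² + ρg h₂, so P₂ = P₁ + ½ρ(v₁² − v₂²) − ρg(h₂ − h₁).
P₂ = 234700 + ½·1258·(1.248² − 12.21²) − 1258·9.8·(−16.96) = 234700 + (-92830) − (-209100) = 351000 Pa.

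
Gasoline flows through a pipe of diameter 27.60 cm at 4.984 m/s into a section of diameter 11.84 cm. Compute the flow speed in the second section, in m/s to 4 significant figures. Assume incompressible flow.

By continuity, v₂ = v₁·A₁/A₂ = 4.984·(598.3/110.1) = 27.08 m/s.

v₂ = 27.08 m/s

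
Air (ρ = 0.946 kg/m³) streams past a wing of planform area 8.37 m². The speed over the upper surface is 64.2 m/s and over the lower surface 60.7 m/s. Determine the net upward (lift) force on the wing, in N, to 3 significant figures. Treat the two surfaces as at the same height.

F = 1730 N

With equal heights on the two surfaces, Bernoulli gives P_lower − P_upper = ½ρ(v_upper² − v_lower²).
ΔP = ½·0.946·(64.2² − 60.7²) = 207 Pa.
Lift = ΔP · A = 207 × 8.37 = 1730 N.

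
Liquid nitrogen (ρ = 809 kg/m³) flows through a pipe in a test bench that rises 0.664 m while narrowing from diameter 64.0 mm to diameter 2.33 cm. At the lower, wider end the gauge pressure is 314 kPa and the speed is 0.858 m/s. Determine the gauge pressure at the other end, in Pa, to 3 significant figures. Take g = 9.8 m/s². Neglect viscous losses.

292000 Pa

The volume flow rate is constant, so v₂ = (A₁/A₂)v₁ = (32.2/4.26)·0.858 = 6.47 m/s.
Energy conservation along the streamline gives P₂ = P₁ − ½ρ(v₂² − v₁²) − ρg(h₂ − h₁).
P₂ = 314000 + ½·809·(0.858² − 6.47²) − 809·9.8·(+0.664) = 314000 + (-16700) − (5260) = 292000 Pa.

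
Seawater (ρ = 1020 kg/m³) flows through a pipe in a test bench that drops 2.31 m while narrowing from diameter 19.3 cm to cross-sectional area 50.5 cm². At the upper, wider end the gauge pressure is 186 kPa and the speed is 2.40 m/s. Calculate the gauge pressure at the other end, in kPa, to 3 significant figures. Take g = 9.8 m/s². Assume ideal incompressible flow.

P₂ = 113 kPa

The volume flow rate is constant, so v₂ = (A₁/A₂)v₁ = (293/50.5)·2.40 = 13.9 m/s.
Energy conservation along the streamline gives P₂ = P₁ − ½ρ(v₂² − v₁²) − ρg(h₂ − h₁).
P₂ = 186000 + ½·1020·(2.40² − 13.9²) − 1020·9.8·(−2.31) = 186000 + (-95600) − (-23100) = 113000 Pa.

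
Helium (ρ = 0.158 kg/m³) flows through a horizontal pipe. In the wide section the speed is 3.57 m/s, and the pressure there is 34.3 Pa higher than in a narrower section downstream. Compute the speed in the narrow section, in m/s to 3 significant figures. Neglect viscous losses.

With h₁ = h₂, rearranging Bernoulli gives v₂ = √(v₁² + 2ΔP/ρ).
v₂ = √(3.57² + 2·34.3/0.158) = √(12.7 + 434) = 21.1 m/s.

v₂ ≈ 21.1 m/s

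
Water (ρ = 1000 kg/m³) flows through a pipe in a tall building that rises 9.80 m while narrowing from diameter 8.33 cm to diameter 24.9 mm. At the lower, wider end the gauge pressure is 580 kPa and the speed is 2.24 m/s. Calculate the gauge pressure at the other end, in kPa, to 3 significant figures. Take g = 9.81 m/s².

172 kPa

Continuity gives A₁v₁ = A₂v₂, so v₂ = (54.5 cm²)/(4.87 cm²) × 2.24 m/s = 25.1 m/s.
Applying Bernoulli between the two ends and solving for P₂: P₂ = P₁ + ½ρ(v₁² − v₂²) − ρgΔh.
P₂ = 580000 + ½·1000·(2.24² − 25.1²) − 1000·9.81·(+9.80) = 580000 + (-312000) − (96100) = 172000 Pa.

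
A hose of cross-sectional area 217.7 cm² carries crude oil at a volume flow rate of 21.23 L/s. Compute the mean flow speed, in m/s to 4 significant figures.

Q = 21.23 L/s = 0.02123 m³/s.
v = Q/A = 0.02123 / 0.02177 = 0.9752 m/s.

0.9752 m/s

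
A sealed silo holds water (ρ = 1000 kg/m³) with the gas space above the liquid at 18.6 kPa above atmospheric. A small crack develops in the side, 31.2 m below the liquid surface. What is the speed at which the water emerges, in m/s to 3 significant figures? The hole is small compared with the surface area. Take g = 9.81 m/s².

25.5 m/s

Take point 1 at the surface (v₁ ≈ 0) and point 2 at the hole (at atmospheric pressure). Bernoulli: P₁ + ρg h = P_atm + ½ρv₂².
With P₁ − P_atm = 18600 Pa, v₂ = √(2gh + 2ΔP/ρ) = √(2·9.81·31.2 + 2·18600/1000) = 25.5 m/s.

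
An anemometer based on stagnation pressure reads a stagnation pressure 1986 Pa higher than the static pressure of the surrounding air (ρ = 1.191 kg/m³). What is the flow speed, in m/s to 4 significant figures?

v ≈ 57.75 m/s

Bernoulli between the free stream and the stagnation point: ½ρv² = P_stag − P_static.
v = √(2ΔP/ρ) = √(2·1986/1.191) = 57.75 m/s.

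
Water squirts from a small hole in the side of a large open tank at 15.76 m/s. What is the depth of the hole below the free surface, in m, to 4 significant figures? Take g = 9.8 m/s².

h = 12.67 m

Torricelli: v = √(2gh), so h = v²/(2g).
h = 15.76²/(2·9.8) = 248.4/19.60 = 12.67 m.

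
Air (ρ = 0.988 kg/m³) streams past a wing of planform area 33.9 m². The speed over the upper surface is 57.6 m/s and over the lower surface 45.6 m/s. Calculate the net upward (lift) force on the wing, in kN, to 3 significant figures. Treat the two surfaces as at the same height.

The faster flow above has the lower pressure; Bernoulli (same height) gives ΔP = ½ρ(v_up² − v_low²).
ΔP = ½·0.988·(57.6² − 45.6²) = 612 Pa.
Lift = ΔP · A = 612 × 33.9 = 20700 N.

F ≈ 20.7 kN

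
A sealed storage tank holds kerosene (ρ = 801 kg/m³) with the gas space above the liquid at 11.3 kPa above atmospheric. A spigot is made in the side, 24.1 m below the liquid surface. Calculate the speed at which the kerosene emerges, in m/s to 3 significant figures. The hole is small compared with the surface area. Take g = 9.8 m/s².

v ≈ 22.4 m/s

Take point 1 at the surface (v₁ ≈ 0) and point 2 at the hole (at atmospheric pressure). Bernoulli: P₁ + ρg h = P_atm + ½ρv₂².
With P₁ − P_atm = 11300 Pa, v₂ = √(2gh + 2ΔP/ρ) = √(2·9.8·24.1 + 2·11300/801) = 22.4 m/s.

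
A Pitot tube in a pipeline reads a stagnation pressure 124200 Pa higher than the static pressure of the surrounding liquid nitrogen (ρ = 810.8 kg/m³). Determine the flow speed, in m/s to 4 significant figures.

v = 17.50 m/s

At the stagnation point the flow is brought to rest, so Bernoulli gives P_stag − P_static = ½ρv².
v = √(2ΔP/ρ) = √(2·124200/810.8) = 17.50 m/s.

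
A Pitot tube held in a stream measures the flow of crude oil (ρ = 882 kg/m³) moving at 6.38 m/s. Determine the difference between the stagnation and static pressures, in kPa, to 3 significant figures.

ΔP ≈ 18.0 kPa

The dynamic pressure equals the rise in static pressure at the stagnation point: ΔP = ½ρv².
ΔP = ½·882·6.38² = 18000 Pa.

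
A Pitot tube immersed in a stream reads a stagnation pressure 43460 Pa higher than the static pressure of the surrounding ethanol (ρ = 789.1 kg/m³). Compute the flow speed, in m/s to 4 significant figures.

The dynamic pressure equals the rise in static pressure at the stagnation point: ΔP = ½ρv².
v = √(2ΔP/ρ) = √(2·43460/789.1) = 10.50 m/s.

v ≈ 10.50 m/s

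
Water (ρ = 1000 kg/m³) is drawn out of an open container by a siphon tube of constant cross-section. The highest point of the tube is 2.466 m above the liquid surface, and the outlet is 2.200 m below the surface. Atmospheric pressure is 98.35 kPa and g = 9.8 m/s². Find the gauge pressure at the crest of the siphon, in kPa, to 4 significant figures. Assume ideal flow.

P_gauge = -45.73 kPa

The outlet speed comes from Torricelli: v = √(2g·2.200) = 6.567 m/s.
With constant cross-section the crest speed equals v; applying Bernoulli from the surface up to the crest, P_top = P_atm − ½ρv² − ρg·h_top.
P_top = 98350 − ½·1000·6.567² − 1000·9.8·2.466 = 52620 Pa. So P_gauge = P_top − P_atm = -45730 Pa.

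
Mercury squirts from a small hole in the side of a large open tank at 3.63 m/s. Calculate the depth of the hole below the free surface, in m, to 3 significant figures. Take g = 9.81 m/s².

Inverting v = √(2gh) gives h = v² / 2g.
h = 3.63²/(2·9.81) = 13.2/19.62 = 0.672 m.

h ≈ 0.672 m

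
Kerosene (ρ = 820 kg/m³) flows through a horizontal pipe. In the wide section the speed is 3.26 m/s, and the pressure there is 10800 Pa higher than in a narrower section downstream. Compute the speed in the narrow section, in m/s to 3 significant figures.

v₂ ≈ 6.08 m/s

With h₁ = h₂, rearranging Bernoulli gives v₂ = √(v₁² + 2ΔP/ρ).
v₂ = √(3.26² + 2·10800/820) = √(10.6 + 26.3) = 6.08 m/s.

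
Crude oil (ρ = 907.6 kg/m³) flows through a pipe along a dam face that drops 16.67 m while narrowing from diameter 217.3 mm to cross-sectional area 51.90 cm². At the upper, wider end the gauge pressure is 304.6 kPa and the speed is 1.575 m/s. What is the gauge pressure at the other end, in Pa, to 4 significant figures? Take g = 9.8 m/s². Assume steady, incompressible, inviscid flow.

Continuity gives A₁v₁ = A₂v₂, so v₂ = (370.9 cm²)/(51.90 cm²) × 1.575 m/s = 11.25 m/s.
Energy conservation along the streamline gives P₂ = P₁ − ½ρ(v₂² − v₁²) − ρg(h₂ − h₁).
P₂ = 304600 + ½·907.6·(1.575² − 11.25²) − 907.6·9.8·(−16.67) = 304600 + (-56350) − (-148300) = 396500 Pa.

P₂ = 396500 Pa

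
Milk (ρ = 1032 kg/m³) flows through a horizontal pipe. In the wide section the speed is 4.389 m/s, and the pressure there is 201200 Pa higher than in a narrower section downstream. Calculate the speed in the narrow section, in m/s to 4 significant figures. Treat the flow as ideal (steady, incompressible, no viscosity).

Along the level pipe P + ½ρv² is conserved, hence v₂² = v₁² + 2(P₁ − P₂)/ρ.
v₂ = √(4.389² + 2·201200/1032) = √(19.26 + 389.9) = 20.23 m/s.

v₂ ≈ 20.23 m/s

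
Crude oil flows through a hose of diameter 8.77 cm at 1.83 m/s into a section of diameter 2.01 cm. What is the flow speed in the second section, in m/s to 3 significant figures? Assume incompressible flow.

By continuity, v₂ = v₁·A₁/A₂ = 1.83·(60.4/3.17) = 34.8 m/s.

34.8 m/s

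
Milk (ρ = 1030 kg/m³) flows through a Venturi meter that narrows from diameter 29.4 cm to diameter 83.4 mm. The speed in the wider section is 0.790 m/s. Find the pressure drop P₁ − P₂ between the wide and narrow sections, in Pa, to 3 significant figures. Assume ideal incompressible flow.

Mass conservation (A₁v₁ = A₂v₂) gives v₂ = 0.790 × 679/54.6 = 9.82 m/s.
The pipe is horizontal, so Bernoulli reduces to P₁ + ½ρv₁² = P₂ + ½ρv₂².
P₁ − P₂ = ½·1030·(9.82² − 0.790²) = ½·1030·95.8 = 49300 Pa.

ΔP ≈ 49300 Pa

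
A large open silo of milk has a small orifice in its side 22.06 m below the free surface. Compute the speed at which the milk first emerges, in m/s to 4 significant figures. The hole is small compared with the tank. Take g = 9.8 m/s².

20.79 m/s

Bernoulli from surface to hole (P equal, v_surface ≈ 0): v = √(2gh) = √(2×9.8×22.06) = 20.79 m/s.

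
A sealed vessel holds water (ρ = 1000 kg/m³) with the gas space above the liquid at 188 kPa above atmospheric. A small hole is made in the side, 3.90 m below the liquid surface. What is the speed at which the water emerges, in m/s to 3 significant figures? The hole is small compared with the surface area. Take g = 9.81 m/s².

v ≈ 21.3 m/s

Take point 1 at the surface (v₁ ≈ 0) and point 2 at the hole (at atmospheric pressure). Bernoulli: P₁ + ρg h = P_atm + ½ρv₂².
With P₁ − P_atm = 188000 Pa, v₂ = √(2gh + 2ΔP/ρ) = √(2·9.81·3.90 + 2·188000/1000) = 21.3 m/s.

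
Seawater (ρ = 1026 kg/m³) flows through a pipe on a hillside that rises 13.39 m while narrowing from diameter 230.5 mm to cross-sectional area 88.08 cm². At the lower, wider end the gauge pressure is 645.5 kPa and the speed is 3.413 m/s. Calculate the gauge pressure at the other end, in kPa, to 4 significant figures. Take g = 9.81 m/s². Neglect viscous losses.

P₂ ≈ 382.6 kPa

The volume flow rate is constant, so v₂ = (A₁/A₂)v₁ = (417.3/88.08)·3.413 = 16.17 m/s.
Applying Bernoulli between the two ends and solving for P₂: P₂ = P₁ + ½ρ(v₁² − v₂²) − ρgΔh.
P₂ = 645500 + ½·1026·(3.413² − 16.17²) − 1026·9.81·(+13.39) = 645500 + (-128100) − (134800) = 382600 Pa.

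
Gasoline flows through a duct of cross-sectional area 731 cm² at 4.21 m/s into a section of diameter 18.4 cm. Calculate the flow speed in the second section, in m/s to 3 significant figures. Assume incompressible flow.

11.6 m/s

By continuity, v₂ = v₁·A₁/A₂ = 4.21·(731/266) = 11.6 m/s.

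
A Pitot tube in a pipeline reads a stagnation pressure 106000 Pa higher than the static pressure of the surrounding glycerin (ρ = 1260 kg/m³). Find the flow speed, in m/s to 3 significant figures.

Bernoulli between the free stream and the stagnation point: ½ρv² = P_stag − P_static.
v = √(2ΔP/ρ) = √(2·106000/1260) = 13.0 m/s.

v ≈ 13.0 m/s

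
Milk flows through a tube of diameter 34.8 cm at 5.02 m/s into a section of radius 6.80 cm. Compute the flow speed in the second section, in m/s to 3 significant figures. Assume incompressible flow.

By continuity, v₂ = v₁·A₁/A₂ = 5.02·(951/145) = 32.9 m/s.

32.9 m/s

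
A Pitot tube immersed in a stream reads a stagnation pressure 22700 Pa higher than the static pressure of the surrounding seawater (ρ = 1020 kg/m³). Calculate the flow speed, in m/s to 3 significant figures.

At the stagnation point the flow is brought to rest, so Bernoulli gives P_stag − P_static = ½ρv².
v = √(2ΔP/ρ) = √(2·22700/1020) = 6.67 m/s.

v ≈ 6.67 m/s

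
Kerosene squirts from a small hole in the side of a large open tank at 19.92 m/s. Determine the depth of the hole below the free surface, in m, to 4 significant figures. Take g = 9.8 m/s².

Torricelli: v = √(2gh), so h = v²/(2g).
h = 19.92²/(2·9.8) = 396.8/19.60 = 20.25 m.

h ≈ 20.25 m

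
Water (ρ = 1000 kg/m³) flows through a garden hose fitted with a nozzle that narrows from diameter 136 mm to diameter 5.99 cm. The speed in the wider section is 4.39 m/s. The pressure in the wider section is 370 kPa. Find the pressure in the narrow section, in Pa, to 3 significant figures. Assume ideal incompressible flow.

Continuity gives A₁v₁ = A₂v₂, so v₂ = (145 cm²)/(28.2 cm²) × 4.39 m/s = 22.6 m/s.
Along the horizontal streamline, P + ½ρv² is constant.
P₂ = P₁ − ½ρ(v₂² − v₁²) = 370000 − ½·1000·(22.6² − 4.39²) = 370000 − 246000 = 124000 Pa.

P₂ ≈ 124000 Pa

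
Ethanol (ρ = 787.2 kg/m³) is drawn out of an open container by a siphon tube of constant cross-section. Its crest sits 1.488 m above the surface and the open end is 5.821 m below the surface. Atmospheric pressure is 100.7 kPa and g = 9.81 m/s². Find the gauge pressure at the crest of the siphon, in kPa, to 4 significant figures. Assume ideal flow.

P_gauge ≈ -56.44 kPa

Bernoulli surface→outlet gives ½v² = g·h_out, so v = √(2·9.81·5.821) = 10.69 m/s.
With constant cross-section the crest speed equals v; applying Bernoulli from the surface up to the crest, P_top = P_atm − ½ρv² − ρg·h_top.
P_top = 100700 − ½·787.2·10.69² − 787.2·9.81·1.488 = 44260 Pa. So P_gauge = P_top − P_atm = -56440 Pa.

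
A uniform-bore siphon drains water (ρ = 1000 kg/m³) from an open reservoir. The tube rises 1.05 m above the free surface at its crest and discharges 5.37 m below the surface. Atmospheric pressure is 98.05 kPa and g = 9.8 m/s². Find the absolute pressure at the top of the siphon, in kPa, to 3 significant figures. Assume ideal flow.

35.1 kPa

Bernoulli surface→outlet gives ½v² = g·h_out, so v = √(2·9.8·5.37) = 10.3 m/s.
Continuity keeps v the same throughout the tube; from surface to crest, P_atm + 0 = P_top + ½ρv² + ρg·h_top.
P_top = 98050 − ½·1000·10.3² − 1000·9.8·1.05 = 35100 Pa.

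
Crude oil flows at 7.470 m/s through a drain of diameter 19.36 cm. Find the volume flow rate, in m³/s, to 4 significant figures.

Q ≈ 0.2199 m³/s

Q = A·v = 0.02944 m² × 7.470 m/s = 0.2199 m³/s.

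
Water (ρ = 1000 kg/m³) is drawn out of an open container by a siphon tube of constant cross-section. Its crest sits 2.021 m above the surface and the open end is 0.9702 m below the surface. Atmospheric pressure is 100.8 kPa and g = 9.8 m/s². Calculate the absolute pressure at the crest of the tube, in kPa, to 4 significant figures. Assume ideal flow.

From the surface to the outlet (both open to atmosphere, surface at rest): v = √(2g·h_out) = √(2·9.8·0.9702) = 4.361 m/s.
With constant cross-section the crest speed equals v; applying Bernoulli from the surface up to the crest, P_top = P_atm − ½ρv² − ρg·h_top.
P_top = 100800 − ½·1000·4.361² − 1000·9.8·2.021 = 71490 Pa.

P_top = 71.49 kPa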